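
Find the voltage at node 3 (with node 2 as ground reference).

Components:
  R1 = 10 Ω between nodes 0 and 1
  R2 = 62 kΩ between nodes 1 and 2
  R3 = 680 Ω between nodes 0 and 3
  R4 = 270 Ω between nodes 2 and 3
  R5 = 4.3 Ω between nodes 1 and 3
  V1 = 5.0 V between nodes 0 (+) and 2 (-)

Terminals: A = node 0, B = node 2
Nodal analysis, taking node 2 as the 0 V reference.
Source V1 fixes V_0 = 5 V.
KCL at each unknown node (sum of currents leaving = 0; resistances in Ω):
  Node 1: (V_1 - 5)/10 + (V_1 - 0)/62000 + (V_1 - V_3)/4.3 = 0
  Node 3: (V_3 - 5)/680 + (V_3 - 0)/270 + (V_3 - V_1)/4.3 = 0
Collecting terms (coefficients in siemens):
  0.3326·V_1 - 0.2326·V_3 = 0.5
  0.2377·V_3 - 0.2326·V_1 = 0.007353
Determinant D = (0.3326)(0.2377) - (-0.2326)(-0.2326) = 0.02498
V_1 = [(0.5)(0.2377) - (-0.2326)(0.007353)]/D = 4.827 V
V_3 = [(0.3326)(0.007353) - (0.5)(-0.2326)]/D = 4.753 V
The requested potential is V_3 = 4.753 V.

Final answer: V_3 = 4.753 V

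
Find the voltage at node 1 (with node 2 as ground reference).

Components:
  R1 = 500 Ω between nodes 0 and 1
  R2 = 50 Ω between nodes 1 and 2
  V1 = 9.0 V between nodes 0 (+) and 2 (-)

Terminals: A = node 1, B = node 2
Nodal analysis, taking node 2 as the 0 V reference.
Source V1 fixes V_0 = 9 V.
KCL at each unknown node (sum of currents leaving = 0; resistances in Ω):
  Node 1: (V_1 - 9)/500 + (V_1 - 0)/50 = 0
Collecting terms: 0.022 × V_1 = 0.018  =>  V_1 = 0.8182 V
The requested potential is V_1 = 0.8182 V.

Final answer: V_1 = 0.8182 V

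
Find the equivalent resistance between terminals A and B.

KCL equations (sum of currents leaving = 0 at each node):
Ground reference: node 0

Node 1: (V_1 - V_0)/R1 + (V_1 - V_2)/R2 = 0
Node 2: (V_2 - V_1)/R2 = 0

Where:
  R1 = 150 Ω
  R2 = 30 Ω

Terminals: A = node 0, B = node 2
Reduce the network between node 0 (A) and node 2 (B) by series/parallel combination:
  Rs1 = R1 + R2 (series, joined only at node 1) = 150 + 30 = 180 Ω
R_eq = 180 Ω

Final answer: 180 Ω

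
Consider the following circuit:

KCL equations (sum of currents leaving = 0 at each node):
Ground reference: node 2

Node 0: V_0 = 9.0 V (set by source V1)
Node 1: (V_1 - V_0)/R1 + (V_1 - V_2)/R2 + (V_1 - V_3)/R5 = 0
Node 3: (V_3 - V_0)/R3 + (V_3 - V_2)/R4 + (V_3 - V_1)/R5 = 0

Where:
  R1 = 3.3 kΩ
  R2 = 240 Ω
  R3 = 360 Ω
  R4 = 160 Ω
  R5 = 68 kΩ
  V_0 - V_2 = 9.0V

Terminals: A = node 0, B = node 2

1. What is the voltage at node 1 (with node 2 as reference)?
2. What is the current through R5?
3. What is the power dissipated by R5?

Nodal analysis, taking node 2 as the 0 V reference.
Source V1 fixes V_0 = 9 V.
KCL at each unknown node (sum of currents leaving = 0; resistances in Ω):
  Node 1: (V_1 - 9)/3300 + (V_1 - 0)/240 + (V_1 - V_3)/68000 = 0
  Node 3: (V_3 - 9)/360 + (V_3 - 0)/160 + (V_3 - V_1)/68000 = 0
Collecting terms (coefficients in siemens):
  0.004484·V_1 - 0.00001471·V_3 = 0.002727
  0.009042·V_3 - 0.00001471·V_1 = 0.025
Determinant D = (0.004484)(0.009042) - (-0.00001471)(-0.00001471) = 0.00004055
V_1 = [(0.002727)(0.009042) - (-0.00001471)(0.025)]/D = 0.6172 V
V_3 = [(0.004484)(0.025) - (0.002727)(-0.00001471)]/D = 2.766 V
Part 1:
  Read off the nodal solution: V_1 = 0.6172 V
Part 2:
  I_R5 = (V_1 - V_3)/R5 = (0.6172 - 2.766)/68000 = -0.0000316 A
  Magnitude: I_R5 = 0.0000316 A
Part 3:
  I_R5 = (V_1 - V_3)/R5 = (0.6172 - 2.766)/68000 = -0.0000316 A
  P_R5 = I_R5² × R5 = (-0.0000316)² × 68000 = 0.00006788 W

Final answers:
1. V_1 = 0.6172 V
2. I_R5 = 3.16e-05 A
3. P_R5 = 6.788e-05 W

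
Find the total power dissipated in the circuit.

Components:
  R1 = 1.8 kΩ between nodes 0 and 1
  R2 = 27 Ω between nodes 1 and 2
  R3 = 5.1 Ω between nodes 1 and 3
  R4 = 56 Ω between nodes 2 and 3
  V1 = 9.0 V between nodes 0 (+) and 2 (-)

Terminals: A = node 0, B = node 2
Nodal analysis, taking node 2 as the 0 V reference.
Source V1 fixes V_0 = 9 V.
KCL at each unknown node (sum of currents leaving = 0; resistances in Ω):
  Node 1: (V_1 - 9)/1800 + (V_1 - 0)/27 + (V_1 - V_3)/5.1 = 0
  Node 3: (V_3 - V_1)/5.1 + (V_3 - 0)/56 = 0
Collecting terms (coefficients in siemens):
  0.2337·V_1 - 0.1961·V_3 = 0.005
  0.2139·V_3 - 0.1961·V_1 = 0
Determinant D = (0.2337)(0.2139) - (-0.1961)(-0.1961) = 0.01154
V_1 = [(0.005)(0.2139) - (-0.1961)(0)]/D = 0.09266 V
V_3 = [(0.2337)(0) - (0.005)(-0.1961)]/D = 0.08493 V
Power in each resistor, P = (ΔV)²/R:
  P_R1 = (9 - 0.09266)²/1800 = 0.04408 W
  P_R2 = (0.09266 - 0)²/27 = 0.000318 W
  P_R3 = (0.09266 - 0.08493)²/5.1 = 0.00001173 W
  P_R4 = (0 - 0.08493)²/56 = 0.0001288 W
P_total = P_R1 + P_R2 + P_R3 + P_R4 = 0.04454 W

Final answer: 0.04454 W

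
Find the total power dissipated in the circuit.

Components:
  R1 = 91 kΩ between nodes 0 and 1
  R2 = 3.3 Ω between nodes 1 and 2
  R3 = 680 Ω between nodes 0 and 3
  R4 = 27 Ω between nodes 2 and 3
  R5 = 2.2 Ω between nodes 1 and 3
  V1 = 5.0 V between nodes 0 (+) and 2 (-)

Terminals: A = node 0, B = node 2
Nodal analysis, taking node 2 as the 0 V reference.
Source V1 fixes V_0 = 5 V.
KCL at each unknown node (sum of currents leaving = 0; resistances in Ω):
  Node 1: (V_1 - 5)/91000 + (V_1 - 0)/3.3 + (V_1 - V_3)/2.2 = 0
  Node 3: (V_3 - 5)/680 + (V_3 - 0)/27 + (V_3 - V_1)/2.2 = 0
Collecting terms (coefficients in siemens):
  0.7576·V_1 - 0.4545·V_3 = 0.00005495
  0.4931·V_3 - 0.4545·V_1 = 0.007353
Determinant D = (0.7576)(0.4931) - (-0.4545)(-0.4545) = 0.1669
V_1 = [(0.00005495)(0.4931) - (-0.4545)(0.007353)]/D = 0.02019 V
V_3 = [(0.7576)(0.007353) - (0.00005495)(-0.4545)]/D = 0.03352 V
Power in each resistor, P = (ΔV)²/R:
  P_R1 = (5 - 0.02019)²/91000 = 0.0002725 W
  P_R2 = (0.02019 - 0)²/3.3 = 0.0001235 W
  P_R3 = (5 - 0.03352)²/680 = 0.03627 W
  P_R4 = (0 - 0.03352)²/27 = 0.00004162 W
  P_R5 = (0.02019 - 0.03352)²/2.2 = 0.00008085 W
P_total = P_R1 + P_R2 + P_R3 + P_R4 + P_R5 = 0.03679 W

Final answer: 0.03679 W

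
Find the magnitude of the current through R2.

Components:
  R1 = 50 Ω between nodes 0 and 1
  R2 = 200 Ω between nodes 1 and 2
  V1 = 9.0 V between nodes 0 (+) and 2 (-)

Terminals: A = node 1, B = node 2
Nodal analysis, taking node 2 as the 0 V reference.
Source V1 fixes V_0 = 9 V.
KCL at each unknown node (sum of currents leaving = 0; resistances in Ω):
  Node 1: (V_1 - 9)/50 + (V_1 - 0)/200 = 0
Collecting terms: 0.025 × V_1 = 0.18  =>  V_1 = 7.2 V
I_R2 = (V_1 - V_2)/R2 = (7.2 - 0)/200 = 0.036 A
|I_R2| = 0.036 A

Final answer: |I_R2| = 0.036 A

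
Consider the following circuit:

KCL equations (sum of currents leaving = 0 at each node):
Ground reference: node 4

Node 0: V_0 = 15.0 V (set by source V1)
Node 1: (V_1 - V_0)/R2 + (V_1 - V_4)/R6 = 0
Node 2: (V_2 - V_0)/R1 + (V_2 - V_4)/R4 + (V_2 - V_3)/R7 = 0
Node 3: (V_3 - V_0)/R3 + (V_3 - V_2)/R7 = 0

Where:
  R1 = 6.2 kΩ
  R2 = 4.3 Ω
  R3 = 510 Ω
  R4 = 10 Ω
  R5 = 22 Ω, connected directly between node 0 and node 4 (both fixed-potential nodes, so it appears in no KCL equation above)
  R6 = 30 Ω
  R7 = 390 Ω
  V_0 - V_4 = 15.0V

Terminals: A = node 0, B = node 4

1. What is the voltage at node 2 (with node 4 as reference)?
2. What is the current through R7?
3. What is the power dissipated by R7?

Nodal analysis, taking node 4 as the 0 V reference.
Source V1 fixes V_0 = 15 V.
KCL at each unknown node (sum of currents leaving = 0; resistances in Ω):
  Node 1: (V_1 - 15)/4.3 + (V_1 - 0)/30 = 0
  Node 2: (V_2 - 15)/6200 + (V_2 - 0)/10 + (V_2 - V_3)/390 = 0
  Node 3: (V_3 - 15)/510 + (V_3 - V_2)/390 = 0
Collecting terms (coefficients in siemens):
  0.2659·V_1 = 3.488
  0.1027·V_2 - 0.002564·V_3 = 0.002419
  0.004525·V_3 - 0.002564·V_2 = 0.02941
Solving these 3 simultaneous equations (Gaussian elimination) gives:
  V_1 = 13.12 V, V_2 = 0.1885 V, V_3 = 6.607 V
Part 1:
  Read off the nodal solution: V_2 = 0.1885 V
Part 2:
  I_R7 = (V_2 - V_3)/R7 = (0.1885 - 6.607)/390 = -0.01646 A
  Magnitude: I_R7 = 0.01646 A
Part 3:
  I_R7 = (V_2 - V_3)/R7 = (0.1885 - 6.607)/390 = -0.01646 A
  P_R7 = I_R7² × R7 = (-0.01646)² × 390 = 0.1056 W

Final answers:
1. V_2 = 0.1885 V
2. I_R7 = 0.01646 A
3. P_R7 = 0.1056 W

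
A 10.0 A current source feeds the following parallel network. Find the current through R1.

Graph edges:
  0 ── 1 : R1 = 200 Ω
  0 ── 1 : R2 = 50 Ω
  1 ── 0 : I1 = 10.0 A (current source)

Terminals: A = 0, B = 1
All resistors sit directly between nodes 0 and 1, so they are in parallel and share one voltage V; the full source current 10 A splits among them.
1/R_par = 1/200 + 1/50 = 0.025 S  =>  R_par = 40 Ω
V = I × R_par = 10 × 40 = 400 V
I_R1 = V/R1 = 400/200 = 2 A

Final answer: 2 A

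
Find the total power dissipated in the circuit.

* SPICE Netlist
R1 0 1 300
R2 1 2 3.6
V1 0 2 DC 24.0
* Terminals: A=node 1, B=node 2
Nodal analysis, taking node 2 as the 0 V reference.
Source V1 fixes V_0 = 24 V.
KCL at each unknown node (sum of currents leaving = 0; resistances in Ω):
  Node 1: (V_1 - 24)/300 + (V_1 - 0)/3.6 = 0
Collecting terms: 0.2811 × V_1 = 0.08  =>  V_1 = 0.2846 V
Power in each resistor, P = (ΔV)²/R:
  P_R1 = (24 - 0.2846)²/300 = 1.875 W
  P_R2 = (0.2846 - 0)²/3.6 = 0.0225 W
P_total = P_R1 + P_R2 = 1.897 W

Final answer: 1.897 W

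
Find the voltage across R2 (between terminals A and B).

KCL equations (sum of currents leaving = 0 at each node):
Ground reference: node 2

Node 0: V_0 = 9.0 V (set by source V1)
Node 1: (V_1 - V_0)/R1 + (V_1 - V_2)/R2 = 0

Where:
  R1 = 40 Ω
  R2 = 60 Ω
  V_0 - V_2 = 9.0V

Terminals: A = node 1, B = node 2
R1 and R2 are in series across V1 (node 0 → node 1 → node 2), and the output A–B is taken across R2, so this is a voltage divider.
Series current: I = V1/(R1 + R2) = 9/(40 + 60) = 9/100 = 0.09 A
V_R2 = I × R2 = V1 × R2/(R1 + R2) = 9 × 60/100 = 5.4 V

Final answer: 5.4 V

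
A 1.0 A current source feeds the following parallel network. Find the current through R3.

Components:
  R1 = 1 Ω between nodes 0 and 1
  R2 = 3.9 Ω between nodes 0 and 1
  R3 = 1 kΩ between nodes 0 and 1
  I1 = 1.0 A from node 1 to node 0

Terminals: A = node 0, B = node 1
All resistors sit directly between nodes 0 and 1, so they are in parallel and share one voltage V; the full source current 1 A splits among them.
1/R_par = 1/1 + 1/3.9 + 1/1000 = 1.257 S  =>  R_par = 0.7953 Ω
V = I × R_par = 1 × 0.7953 = 0.7953 V
I_R3 = V/R3 = 0.7953/1000 = 0.0007953 A

Final answer: 0.0007953 A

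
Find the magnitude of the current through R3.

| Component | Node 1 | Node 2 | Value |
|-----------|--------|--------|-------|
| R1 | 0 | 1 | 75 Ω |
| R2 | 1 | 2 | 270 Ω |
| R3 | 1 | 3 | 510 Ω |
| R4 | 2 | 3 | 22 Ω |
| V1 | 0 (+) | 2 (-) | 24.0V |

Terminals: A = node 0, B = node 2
Nodal analysis, taking node 2 as the 0 V reference.
Source V1 fixes V_0 = 24 V.
KCL at each unknown node (sum of currents leaving = 0; resistances in Ω):
  Node 1: (V_1 - 24)/75 + (V_1 - 0)/270 + (V_1 - V_3)/510 = 0
  Node 3: (V_3 - V_1)/510 + (V_3 - 0)/22 = 0
Collecting terms (coefficients in siemens):
  0.019·V_1 - 0.001961·V_3 = 0.32
  0.04742·V_3 - 0.001961·V_1 = 0
Determinant D = (0.019)(0.04742) - (-0.001961)(-0.001961) = 0.0008969
V_1 = [(0.32)(0.04742) - (-0.001961)(0)]/D = 16.92 V
V_3 = [(0.019)(0) - (0.32)(-0.001961)]/D = 0.6995 V
I_R3 = (V_1 - V_3)/R3 = (16.92 - 0.6995)/510 = 0.0318 A
|I_R3| = 0.0318 A

Final answer: |I_R3| = 0.0318 A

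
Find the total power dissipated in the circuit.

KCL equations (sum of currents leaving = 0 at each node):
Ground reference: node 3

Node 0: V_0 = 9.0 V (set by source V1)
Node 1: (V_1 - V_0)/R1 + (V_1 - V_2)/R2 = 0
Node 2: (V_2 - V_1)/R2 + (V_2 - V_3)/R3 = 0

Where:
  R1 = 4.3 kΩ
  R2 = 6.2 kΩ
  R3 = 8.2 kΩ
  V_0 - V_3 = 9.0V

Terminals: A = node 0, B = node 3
Nodal analysis, taking node 3 as the 0 V reference.
Source V1 fixes V_0 = 9 V.
KCL at each unknown node (sum of currents leaving = 0; resistances in Ω):
  Node 1: (V_1 - 9)/4300 + (V_1 - V_2)/6200 = 0
  Node 2: (V_2 - V_1)/6200 + (V_2 - 0)/8200 = 0
Collecting terms (coefficients in siemens):
  0.0003938·V_1 - 0.0001613·V_2 = 0.002093
  0.0002832·V_2 - 0.0001613·V_1 = 0
Determinant D = (0.0003938)(0.0002832) - (-0.0001613)(-0.0001613) = 0.00000008554
V_1 = [(0.002093)(0.0002832) - (-0.0001613)(0)]/D = 6.93 V
V_2 = [(0.0003938)(0) - (0.002093)(-0.0001613)]/D = 3.947 V
Power in each resistor, P = (ΔV)²/R:
  P_R1 = (9 - 6.93)²/4300 = 0.000996 W
  P_R2 = (6.93 - 3.947)²/6200 = 0.001436 W
  P_R3 = (3.947 - 0)²/8200 = 0.001899 W
P_total = P_R1 + P_R2 + P_R3 = 0.004332 W

Final answer: 0.004332 W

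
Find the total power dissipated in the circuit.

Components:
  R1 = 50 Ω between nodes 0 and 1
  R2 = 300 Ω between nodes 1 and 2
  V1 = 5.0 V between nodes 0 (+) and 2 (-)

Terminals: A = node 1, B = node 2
Nodal analysis, taking node 2 as the 0 V reference.
Source V1 fixes V_0 = 5 V.
KCL at each unknown node (sum of currents leaving = 0; resistances in Ω):
  Node 1: (V_1 - 5)/50 + (V_1 - 0)/300 = 0
Collecting terms: 0.02333 × V_1 = 0.1  =>  V_1 = 4.286 V
Power in each resistor, P = (ΔV)²/R:
  P_R1 = (5 - 4.286)²/50 = 0.0102 W
  P_R2 = (4.286 - 0)²/300 = 0.06122 W
P_total = P_R1 + P_R2 = 0.07143 W

Final answer: 0.07143 W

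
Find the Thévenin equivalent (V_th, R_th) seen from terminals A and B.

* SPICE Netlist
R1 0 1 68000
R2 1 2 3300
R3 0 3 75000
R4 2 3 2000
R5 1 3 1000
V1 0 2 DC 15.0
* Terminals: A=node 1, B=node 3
Step 1 — V_th is the open-circuit voltage V_A - V_B (nothing connected across the terminals).
Nodal analysis, taking node 2 as the 0 V reference.
Source V1 fixes V_0 = 15 V.
KCL at each unknown node (sum of currents leaving = 0; resistances in Ω):
  Node 1: (V_1 - 15)/68000 + (V_1 - 0)/3300 + (V_1 - V_3)/1000 = 0
  Node 3: (V_3 - 15)/75000 + (V_3 - 0)/2000 + (V_3 - V_1)/1000 = 0
Collecting terms (coefficients in siemens):
  0.001318·V_1 - 0.001·V_3 = 0.0002206
  0.001513·V_3 - 0.001·V_1 = 0.0002
Determinant D = (0.001318)(0.001513) - (-0.001)(-0.001) = 0.0000009942
V_1 = [(0.0002206)(0.001513) - (-0.001)(0.0002)]/D = 0.537 V
V_3 = [(0.001318)(0.0002) - (0.0002206)(-0.001)]/D = 0.487 V
V_th = V_1 - V_3 = 0.537 - 0.487 = 0.04998 V
Step 2 — R_th: zero the source — replace V1 by a short circuit (node 2 merges into node 0) — and find the resistance seen between A (node 1) and B (node 3).
Reduce the network between node 1 (A) and node 3 (B) by series/parallel combination:
  Rp1 = R1 ‖ R2 (parallel, both between nodes 0 and 1) = 1/(1/68000 + 1/3300) = 3147 Ω
  Rp2 = R3 ‖ R4 (parallel, both between nodes 0 and 3) = 1/(1/75000 + 1/2000) = 1948 Ω
  Rs1 = Rp1 + Rp2 (series, joined only at node 0) = 3147 + 1948 = 5095 Ω
  Rp3 = R5 ‖ Rs1 (parallel, both between nodes 1 and 3) = 1/(1/1000 + 1/5095) = 835.9 Ω
R_th = 835.9 Ω

Final answer: V_th = 0.04998 V, R_th = 835.9 Ω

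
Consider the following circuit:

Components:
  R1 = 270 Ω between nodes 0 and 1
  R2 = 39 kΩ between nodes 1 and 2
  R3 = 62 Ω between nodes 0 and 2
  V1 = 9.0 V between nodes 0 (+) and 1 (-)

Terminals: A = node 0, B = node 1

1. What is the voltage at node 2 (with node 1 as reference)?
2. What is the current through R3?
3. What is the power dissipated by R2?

Nodal analysis, taking node 1 as the 0 V reference.
Source V1 fixes V_0 = 9 V.
KCL at each unknown node (sum of currents leaving = 0; resistances in Ω):
  Node 2: (V_2 - 0)/39000 + (V_2 - 9)/62 = 0
Collecting terms: 0.01615 × V_2 = 0.1452  =>  V_2 = 8.986 V
Part 1:
  Read off the nodal solution: V_2 = 8.986 V
Part 2:
  I_R3 = (V_0 - V_2)/R3 = (9 - 8.986)/62 = 0.0002304 A
  Magnitude: I_R3 = 0.0002304 A
Part 3:
  I_R2 = (V_1 - V_2)/R2 = (0 - 8.986)/39000 = -0.0002304 A
  P_R2 = I_R2² × R2 = (-0.0002304)² × 39000 = 0.00207 W

Final answers:
1. V_2 = 8.986 V
2. I_R3 = 0.0002304 A
3. P_R2 = 0.00207 W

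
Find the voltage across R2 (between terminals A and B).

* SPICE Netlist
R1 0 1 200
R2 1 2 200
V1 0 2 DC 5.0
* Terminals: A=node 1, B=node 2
R1 and R2 are in series across V1 (node 0 → node 1 → node 2), and the output A–B is taken across R2, so this is a voltage divider.
Series current: I = V1/(R1 + R2) = 5/(200 + 200) = 5/400 = 0.0125 A
V_R2 = I × R2 = V1 × R2/(R1 + R2) = 5 × 200/400 = 2.5 V

Final answer: 2.5 V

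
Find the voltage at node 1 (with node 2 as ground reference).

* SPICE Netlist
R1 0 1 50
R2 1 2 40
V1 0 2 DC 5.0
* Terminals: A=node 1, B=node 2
Nodal analysis, taking node 2 as the 0 V reference.
Source V1 fixes V_0 = 5 V.
KCL at each unknown node (sum of currents leaving = 0; resistances in Ω):
  Node 1: (V_1 - 5)/50 + (V_1 - 0)/40 = 0
Collecting terms: 0.045 × V_1 = 0.1  =>  V_1 = 2.222 V
The requested potential is V_1 = 2.222 V.

Final answer: V_1 = 2.222 V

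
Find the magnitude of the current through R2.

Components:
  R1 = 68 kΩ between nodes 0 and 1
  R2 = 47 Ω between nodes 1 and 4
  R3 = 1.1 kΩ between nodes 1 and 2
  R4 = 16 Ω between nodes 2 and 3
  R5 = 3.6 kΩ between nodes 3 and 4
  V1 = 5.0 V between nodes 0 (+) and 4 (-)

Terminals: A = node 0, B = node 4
Nodal analysis, taking node 4 as the 0 V reference.
Source V1 fixes V_0 = 5 V.
KCL at each unknown node (sum of currents leaving = 0; resistances in Ω):
  Node 1: (V_1 - 5)/68000 + (V_1 - 0)/47 + (V_1 - V_2)/1100 = 0
  Node 2: (V_2 - V_1)/1100 + (V_2 - V_3)/16 = 0
  Node 3: (V_3 - V_2)/16 + (V_3 - 0)/3600 = 0
Collecting terms (coefficients in siemens):
  0.0222·V_1 - 0.0009091·V_2 = 0.00007353
  0.06341·V_2 - 0.0009091·V_1 - 0.0625·V_3 = 0
  0.06278·V_3 - 0.0625·V_2 = 0
Solving these 3 simultaneous equations (Gaussian elimination) gives:
  V_1 = 0.003419 V, V_2 = 0.002622 V, V_3 = 0.00261 V
I_R2 = (V_1 - V_4)/R2 = (0.003419 - 0)/47 = 0.00007275 A
|I_R2| = 0.00007275 A

Final answer: |I_R2| = 7.275e-05 A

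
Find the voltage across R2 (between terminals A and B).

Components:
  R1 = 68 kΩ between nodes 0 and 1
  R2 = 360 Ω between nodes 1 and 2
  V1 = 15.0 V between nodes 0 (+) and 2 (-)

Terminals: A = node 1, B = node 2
R1 and R2 are in series across V1 (node 0 → node 1 → node 2), and the output A–B is taken across R2, so this is a voltage divider.
Series current: I = V1/(R1 + R2) = 15/(68000 + 360) = 15/68360 = 0.0002194 A
V_R2 = I × R2 = V1 × R2/(R1 + R2) = 15 × 360/68360 = 0.07899 V

Final answer: 0.07899 V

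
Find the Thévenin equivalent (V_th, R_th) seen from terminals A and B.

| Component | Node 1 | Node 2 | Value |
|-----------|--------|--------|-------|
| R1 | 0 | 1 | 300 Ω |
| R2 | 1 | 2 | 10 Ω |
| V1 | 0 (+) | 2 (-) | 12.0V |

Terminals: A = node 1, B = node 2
Step 1 — V_th is the open-circuit voltage V_A - V_B (nothing connected across the terminals).
Nodal analysis, taking node 2 as the 0 V reference.
Source V1 fixes V_0 = 12 V.
KCL at each unknown node (sum of currents leaving = 0; resistances in Ω):
  Node 1: (V_1 - 12)/300 + (V_1 - 0)/10 = 0
Collecting terms: 0.1033 × V_1 = 0.04  =>  V_1 = 0.3871 V
V_th = V_1 - V_2 = 0.3871 - 0 = 0.3871 V
Step 2 — R_th: zero the source — replace V1 by a short circuit (node 2 merges into node 0) — and find the resistance seen between A (node 1) and B (node 0).
Reduce the network between node 1 (A) and node 0 (B) by series/parallel combination:
  Rp1 = R1 ‖ R2 (parallel, both between nodes 0 and 1) = 1/(1/300 + 1/10) = 9.677 Ω
R_th = 9.677 Ω

Final answer: V_th = 0.3871 V, R_th = 9.677 Ω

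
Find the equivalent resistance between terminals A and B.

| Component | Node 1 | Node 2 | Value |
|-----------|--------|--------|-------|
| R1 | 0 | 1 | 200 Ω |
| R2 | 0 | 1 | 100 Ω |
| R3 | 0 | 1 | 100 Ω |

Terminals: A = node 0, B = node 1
Reduce the network between node 0 (A) and node 1 (B) by series/parallel combination:
  Rp1 = R1 ‖ R2 ‖ R3 (parallel, all between nodes 0 and 1) = 1/(1/200 + 1/100 + 1/100) = 40 Ω
R_eq = 40 Ω

Final answer: 40 Ω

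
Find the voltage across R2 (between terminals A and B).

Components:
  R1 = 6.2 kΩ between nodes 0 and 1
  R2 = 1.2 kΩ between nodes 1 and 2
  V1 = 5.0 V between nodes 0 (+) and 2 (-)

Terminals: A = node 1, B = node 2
R1 and R2 are in series across V1 (node 0 → node 1 → node 2), and the output A–B is taken across R2, so this is a voltage divider.
Series current: I = V1/(R1 + R2) = 5/(6200 + 1200) = 5/7400 = 0.0006757 A
V_R2 = I × R2 = V1 × R2/(R1 + R2) = 5 × 1200/7400 = 0.8108 V

Final answer: 0.8108 V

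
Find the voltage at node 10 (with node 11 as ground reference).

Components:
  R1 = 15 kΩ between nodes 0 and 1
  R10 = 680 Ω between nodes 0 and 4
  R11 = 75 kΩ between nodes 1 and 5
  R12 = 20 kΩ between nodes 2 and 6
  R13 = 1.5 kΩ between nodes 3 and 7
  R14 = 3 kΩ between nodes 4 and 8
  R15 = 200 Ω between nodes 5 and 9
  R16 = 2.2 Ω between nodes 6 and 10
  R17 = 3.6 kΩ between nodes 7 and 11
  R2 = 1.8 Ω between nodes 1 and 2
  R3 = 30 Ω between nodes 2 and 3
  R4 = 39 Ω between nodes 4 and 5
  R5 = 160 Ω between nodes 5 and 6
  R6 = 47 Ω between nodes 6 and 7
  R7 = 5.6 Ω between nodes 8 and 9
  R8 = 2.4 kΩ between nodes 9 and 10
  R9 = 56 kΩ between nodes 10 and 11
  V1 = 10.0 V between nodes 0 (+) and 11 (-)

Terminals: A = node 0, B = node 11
Nodal analysis, taking node 11 as the 0 V reference.
Source V1 fixes V_0 = 10 V.
KCL at each unknown node (sum of currents leaving = 0; resistances in Ω):
  Node 1: (V_1 - 10)/15000 + (V_1 - V_2)/1.8 + (V_1 - V_5)/75000 = 0
  Node 2: (V_2 - V_1)/1.8 + (V_2 - V_3)/30 + (V_2 - V_6)/20000 = 0
  Node 3: (V_3 - V_2)/30 + (V_3 - V_7)/1500 = 0
  Node 4: (V_4 - V_5)/39 + (V_4 - 10)/680 + (V_4 - V_8)/3000 = 0
  Node 5: (V_5 - V_4)/39 + (V_5 - V_6)/160 + (V_5 - V_1)/75000 + (V_5 - V_9)/200 = 0
  Node 6: (V_6 - V_5)/160 + (V_6 - V_7)/47 + (V_6 - V_2)/20000 + (V_6 - V_10)/2.2 = 0
  Node 7: (V_7 - V_6)/47 + (V_7 - V_3)/1500 + (V_7 - 0)/3600 = 0
  Node 8: (V_8 - V_9)/5.6 + (V_8 - V_4)/3000 = 0
  Node 9: (V_9 - V_8)/5.6 + (V_9 - V_10)/2400 + (V_9 - V_5)/200 = 0
  Node 10: (V_10 - V_9)/2400 + (V_10 - 0)/56000 + (V_10 - V_6)/2.2 = 0
Collecting terms (coefficients in siemens):
  0.5556·V_1 - 0.5556·V_2 - 0.00001333·V_5 = 0.0006667
  0.5889·V_2 - 0.5556·V_1 - 0.03333·V_3 - 0.00005·V_6 = 0
  0.034·V_3 - 0.03333·V_2 - 0.0006667·V_7 = 0
  0.02744·V_4 - 0.02564·V_5 - 0.0003333·V_8 = 0.01471
  0.0369·V_5 - 0.00001333·V_1 - 0.02564·V_4 - 0.00625·V_6 - 0.005·V_9 = 0
  0.4821·V_6 - 0.00005·V_2 - 0.00625·V_5 - 0.02128·V_7 - 0.4545·V_10 = 0
  0.02222·V_7 - 0.0006667·V_3 - 0.02128·V_6 = 0
  0.1789·V_8 - 0.0003333·V_4 - 0.1786·V_9 = 0
  0.184·V_9 - 0.005·V_5 - 0.1786·V_8 - 0.0004167·V_10 = 0
  0.455·V_10 - 0.4545·V_6 - 0.0004167·V_9 = 0
Solving these 10 simultaneous equations (Gaussian elimination) gives:
  V_1 = 8.15 V, V_2 = 8.149 V, V_3 = 8.146 V, V_4 = 8.482 V
  V_5 = 8.396 V, V_6 = 8.061 V, V_7 = 7.962 V, V_8 = 8.377 V
  V_9 = 8.377 V, V_10 = 8.061 V
The requested potential is V_10 = 8.061 V.

Final answer: V_10 = 8.061 V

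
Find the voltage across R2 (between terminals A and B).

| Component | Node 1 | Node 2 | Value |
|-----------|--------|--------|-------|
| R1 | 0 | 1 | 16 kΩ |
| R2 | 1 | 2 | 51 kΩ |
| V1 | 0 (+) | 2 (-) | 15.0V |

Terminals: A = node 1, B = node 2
R1 and R2 are in series across V1 (node 0 → node 1 → node 2), and the output A–B is taken across R2, so this is a voltage divider.
Series current: I = V1/(R1 + R2) = 15/(16000 + 51000) = 15/67000 = 0.0002239 A
V_R2 = I × R2 = V1 × R2/(R1 + R2) = 15 × 51000/67000 = 11.42 V

Final answer: 11.42 V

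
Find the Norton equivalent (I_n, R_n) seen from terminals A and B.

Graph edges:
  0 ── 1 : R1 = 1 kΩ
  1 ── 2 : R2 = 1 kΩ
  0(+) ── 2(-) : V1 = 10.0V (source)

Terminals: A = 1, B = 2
Find the Thévenin equivalent first; then I_n = V_th/R_th and R_n = R_th.
Step 1 — V_th is the open-circuit voltage V_A - V_B (nothing connected across the terminals).
Nodal analysis, taking node 2 as the 0 V reference.
Source V1 fixes V_0 = 10 V.
KCL at each unknown node (sum of currents leaving = 0; resistances in Ω):
  Node 1: (V_1 - 10)/1000 + (V_1 - 0)/1000 = 0
Collecting terms: 0.002 × V_1 = 0.01  =>  V_1 = 5 V
V_th = V_1 - V_2 = 5 - 0 = 5 V
Step 2 — R_th: zero the source — replace V1 by a short circuit (node 2 merges into node 0) — and find the resistance seen between A (node 1) and B (node 0).
Reduce the network between node 1 (A) and node 0 (B) by series/parallel combination:
  Rp1 = R1 ‖ R2 (parallel, both between nodes 0 and 1) = 1/(1/1000 + 1/1000) = 500 Ω
R_th = 500 Ω
I_n = V_th/R_th = 5/500 = 0.01 A, and R_n = R_th = 500 Ω

Final answer: I_n = 0.01 A, R_n = 500 Ω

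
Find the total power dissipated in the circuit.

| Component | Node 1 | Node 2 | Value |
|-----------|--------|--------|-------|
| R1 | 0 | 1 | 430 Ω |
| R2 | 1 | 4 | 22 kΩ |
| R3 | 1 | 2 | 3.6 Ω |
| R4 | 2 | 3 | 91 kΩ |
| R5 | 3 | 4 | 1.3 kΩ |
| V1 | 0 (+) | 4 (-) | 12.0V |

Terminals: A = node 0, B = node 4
Nodal analysis, taking node 4 as the 0 V reference.
Source V1 fixes V_0 = 12 V.
KCL at each unknown node (sum of currents leaving = 0; resistances in Ω):
  Node 1: (V_1 - 12)/430 + (V_1 - 0)/22000 + (V_1 - V_2)/3.6 = 0
  Node 2: (V_2 - V_1)/3.6 + (V_2 - V_3)/91000 = 0
  Node 3: (V_3 - V_2)/91000 + (V_3 - 0)/1300 = 0
Collecting terms (coefficients in siemens):
  0.2801·V_1 - 0.2778·V_2 = 0.02791
  0.2778·V_2 - 0.2778·V_1 - 0.00001099·V_3 = 0
  0.0007802·V_3 - 0.00001099·V_2 = 0
Solving these 3 simultaneous equations (Gaussian elimination) gives:
  V_1 = 11.72 V, V_2 = 11.72 V, V_3 = 0.165 V
Power in each resistor, P = (ΔV)²/R:
  P_R1 = (12 - 11.72)²/430 = 0.000187 W
  P_R2 = (11.72 - 0)²/22000 = 0.00624 W
  P_R3 = (11.72 - 11.72)²/3.6 = 0.000000058 W
  P_R4 = (11.72 - 0.165)²/91000 = 0.001466 W
  P_R5 = (0.165 - 0)²/1300 = 0.00002095 W
P_total = P_R1 + P_R2 + P_R3 + P_R4 + P_R5 = 0.007914 W

Final answer: 0.007914 W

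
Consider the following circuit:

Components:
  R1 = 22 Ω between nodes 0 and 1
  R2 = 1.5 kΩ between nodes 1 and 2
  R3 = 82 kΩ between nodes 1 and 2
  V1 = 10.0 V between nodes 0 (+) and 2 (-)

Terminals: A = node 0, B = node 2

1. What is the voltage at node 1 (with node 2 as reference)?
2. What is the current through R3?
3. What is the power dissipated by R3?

Nodal analysis, taking node 2 as the 0 V reference.
Source V1 fixes V_0 = 10 V.
KCL at each unknown node (sum of currents leaving = 0; resistances in Ω):
  Node 1: (V_1 - 10)/22 + (V_1 - 0)/1500 + (V_1 - 0)/82000 = 0
Collecting terms: 0.04613 × V_1 = 0.4545  =>  V_1 = 9.853 V
Part 1:
  Read off the nodal solution: V_1 = 9.853 V
Part 2:
  I_R3 = (V_1 - V_2)/R3 = (9.853 - 0)/82000 = 0.0001202 A
  Magnitude: I_R3 = 0.0001202 A
Part 3:
  I_R3 = (V_1 - V_2)/R3 = (9.853 - 0)/82000 = 0.0001202 A
  P_R3 = I_R3² × R3 = (0.0001202)² × 82000 = 0.001184 W

Final answers:
1. V_1 = 9.853 V
2. I_R3 = 0.0001202 A
3. P_R3 = 0.001184 W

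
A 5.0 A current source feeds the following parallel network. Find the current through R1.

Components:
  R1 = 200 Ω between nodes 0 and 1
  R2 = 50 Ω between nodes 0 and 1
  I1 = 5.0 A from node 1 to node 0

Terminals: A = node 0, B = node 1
All resistors sit directly between nodes 0 and 1, so they are in parallel and share one voltage V; the full source current 5 A splits among them.
1/R_par = 1/200 + 1/50 = 0.025 S  =>  R_par = 40 Ω
V = I × R_par = 5 × 40 = 200 V
I_R1 = V/R1 = 200/200 = 1 A

Final answer: 1 A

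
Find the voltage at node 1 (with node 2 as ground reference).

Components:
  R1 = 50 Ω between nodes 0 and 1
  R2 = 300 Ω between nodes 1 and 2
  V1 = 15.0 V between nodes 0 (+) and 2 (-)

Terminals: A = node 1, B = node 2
Nodal analysis, taking node 2 as the 0 V reference.
Source V1 fixes V_0 = 15 V.
KCL at each unknown node (sum of currents leaving = 0; resistances in Ω):
  Node 1: (V_1 - 15)/50 + (V_1 - 0)/300 = 0
Collecting terms: 0.02333 × V_1 = 0.3  =>  V_1 = 12.86 V
The requested potential is V_1 = 12.86 V.

Final answer: V_1 = 12.86 V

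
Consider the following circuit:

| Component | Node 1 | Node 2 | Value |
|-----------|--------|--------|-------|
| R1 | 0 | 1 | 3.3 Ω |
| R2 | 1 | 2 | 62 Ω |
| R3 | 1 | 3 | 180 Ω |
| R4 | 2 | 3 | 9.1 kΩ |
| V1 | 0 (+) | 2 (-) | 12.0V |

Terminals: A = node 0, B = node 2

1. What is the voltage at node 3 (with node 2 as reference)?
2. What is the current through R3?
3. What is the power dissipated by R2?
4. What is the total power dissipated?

Nodal analysis, taking node 2 as the 0 V reference.
Source V1 fixes V_0 = 12 V.
KCL at each unknown node (sum of currents leaving = 0; resistances in Ω):
  Node 1: (V_1 - 12)/3.3 + (V_1 - 0)/62 + (V_1 - V_3)/180 = 0
  Node 3: (V_3 - V_1)/180 + (V_3 - 0)/9100 = 0
Collecting terms (coefficients in siemens):
  0.3247·V_1 - 0.005556·V_3 = 3.636
  0.005665·V_3 - 0.005556·V_1 = 0
Determinant D = (0.3247)(0.005665) - (-0.005556)(-0.005556) = 0.001809
V_1 = [(3.636)(0.005665) - (-0.005556)(0)]/D = 11.39 V
V_3 = [(0.3247)(0) - (3.636)(-0.005556)]/D = 11.17 V
Part 1:
  Read off the nodal solution: V_3 = 11.17 V
Part 2:
  I_R3 = (V_1 - V_3)/R3 = (11.39 - 11.17)/180 = 0.001227 A
  Magnitude: I_R3 = 0.001227 A
Part 3:
  I_R2 = (V_1 - V_2)/R2 = (11.39 - 0)/62 = 0.1837 A
  P_R2 = I_R2² × R2 = (0.1837)² × 62 = 2.092 W
Part 4:
  Power in each resistor, P = (ΔV)²/R:
    P_R1 = (12 - 11.39)²/3.3 = 0.1129 W
    P_R2 = (11.39 - 0)²/62 = 2.092 W
    P_R3 = (11.39 - 11.17)²/180 = 0.0002711 W
    P_R4 = (0 - 11.17)²/9100 = 0.01371 W
  P_total = P_R1 + P_R2 + P_R3 + P_R4 = 2.219 W

Final answers:
1. V_3 = 11.17 V
2. I_R3 = 0.001227 A
3. P_R2 = 2.092 W
4. P_total = 2.219 W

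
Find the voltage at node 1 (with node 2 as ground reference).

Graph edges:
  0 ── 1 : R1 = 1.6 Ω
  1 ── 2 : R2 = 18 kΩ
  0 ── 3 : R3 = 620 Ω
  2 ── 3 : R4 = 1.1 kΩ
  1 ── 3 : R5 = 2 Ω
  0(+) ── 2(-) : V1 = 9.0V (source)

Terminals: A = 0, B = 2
Nodal analysis, taking node 2 as the 0 V reference.
Source V1 fixes V_0 = 9 V.
KCL at each unknown node (sum of currents leaving = 0; resistances in Ω):
  Node 1: (V_1 - 9)/1.6 + (V_1 - 0)/18000 + (V_1 - V_3)/2 = 0
  Node 3: (V_3 - 9)/620 + (V_3 - 0)/1100 + (V_3 - V_1)/2 = 0
Collecting terms (coefficients in siemens):
  1.125·V_1 - 0.5·V_3 = 5.625
  0.5025·V_3 - 0.5·V_1 = 0.01452
Determinant D = (1.125)(0.5025) - (-0.5)(-0.5) = 0.3154
V_1 = [(5.625)(0.5025) - (-0.5)(0.01452)]/D = 8.986 V
V_3 = [(1.125)(0.01452) - (5.625)(-0.5)]/D = 8.97 V
The requested potential is V_1 = 8.986 V.

Final answer: V_1 = 8.986 V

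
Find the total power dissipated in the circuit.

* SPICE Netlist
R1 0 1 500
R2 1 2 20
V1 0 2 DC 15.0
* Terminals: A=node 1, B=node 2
Nodal analysis, taking node 2 as the 0 V reference.
Source V1 fixes V_0 = 15 V.
KCL at each unknown node (sum of currents leaving = 0; resistances in Ω):
  Node 1: (V_1 - 15)/500 + (V_1 - 0)/20 = 0
Collecting terms: 0.052 × V_1 = 0.03  =>  V_1 = 0.5769 V
Power in each resistor, P = (ΔV)²/R:
  P_R1 = (15 - 0.5769)²/500 = 0.4161 W
  P_R2 = (0.5769 - 0)²/20 = 0.01664 W
P_total = P_R1 + P_R2 = 0.4327 W

Final answer: 0.4327 W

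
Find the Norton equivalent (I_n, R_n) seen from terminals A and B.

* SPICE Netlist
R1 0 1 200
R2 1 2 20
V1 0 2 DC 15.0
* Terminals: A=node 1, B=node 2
Find the Thévenin equivalent first; then I_n = V_th/R_th and R_n = R_th.
Step 1 — V_th is the open-circuit voltage V_A - V_B (nothing connected across the terminals).
Nodal analysis, taking node 2 as the 0 V reference.
Source V1 fixes V_0 = 15 V.
KCL at each unknown node (sum of currents leaving = 0; resistances in Ω):
  Node 1: (V_1 - 15)/200 + (V_1 - 0)/20 = 0
Collecting terms: 0.055 × V_1 = 0.075  =>  V_1 = 1.364 V
V_th = V_1 - V_2 = 1.364 - 0 = 1.364 V
Step 2 — R_th: zero the source — replace V1 by a short circuit (node 2 merges into node 0) — and find the resistance seen between A (node 1) and B (node 0).
Reduce the network between node 1 (A) and node 0 (B) by series/parallel combination:
  Rp1 = R1 ‖ R2 (parallel, both between nodes 0 and 1) = 1/(1/200 + 1/20) = 18.18 Ω
R_th = 18.18 Ω
I_n = V_th/R_th = 1.364/18.18 = 0.075 A, and R_n = R_th = 18.18 Ω

Final answer: I_n = 0.075 A, R_n = 18.18 Ω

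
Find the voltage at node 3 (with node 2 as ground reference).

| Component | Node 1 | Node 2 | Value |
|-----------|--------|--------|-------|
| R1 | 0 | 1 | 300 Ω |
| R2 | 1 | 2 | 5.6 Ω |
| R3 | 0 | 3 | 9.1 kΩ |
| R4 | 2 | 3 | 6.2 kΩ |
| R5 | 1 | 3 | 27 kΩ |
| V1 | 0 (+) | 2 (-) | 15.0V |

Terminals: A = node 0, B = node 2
Nodal analysis, taking node 2 as the 0 V reference.
Source V1 fixes V_0 = 15 V.
KCL at each unknown node (sum of currents leaving = 0; resistances in Ω):
  Node 1: (V_1 - 15)/300 + (V_1 - 0)/5.6 + (V_1 - V_3)/27000 = 0
  Node 3: (V_3 - 15)/9100 + (V_3 - 0)/6200 + (V_3 - V_1)/27000 = 0
Collecting terms (coefficients in siemens):
  0.1819·V_1 - 0.00003704·V_3 = 0.05
  0.0003082·V_3 - 0.00003704·V_1 = 0.001648
Determinant D = (0.1819)(0.0003082) - (-0.00003704)(-0.00003704) = 0.00005608
V_1 = [(0.05)(0.0003082) - (-0.00003704)(0.001648)]/D = 0.2759 V
V_3 = [(0.1819)(0.001648) - (0.05)(-0.00003704)]/D = 5.381 V
The requested potential is V_3 = 5.381 V.

Final answer: V_3 = 5.381 V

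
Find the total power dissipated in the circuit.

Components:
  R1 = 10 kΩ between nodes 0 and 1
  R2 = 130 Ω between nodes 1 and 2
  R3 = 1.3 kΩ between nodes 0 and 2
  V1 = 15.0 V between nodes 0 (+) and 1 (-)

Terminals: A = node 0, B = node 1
Nodal analysis, taking node 1 as the 0 V reference.
Source V1 fixes V_0 = 15 V.
KCL at each unknown node (sum of currents leaving = 0; resistances in Ω):
  Node 2: (V_2 - 0)/130 + (V_2 - 15)/1300 = 0
Collecting terms: 0.008462 × V_2 = 0.01154  =>  V_2 = 1.364 V
Power in each resistor, P = (ΔV)²/R:
  P_R1 = (15 - 0)²/10000 = 0.0225 W
  P_R2 = (0 - 1.364)²/130 = 0.0143 W
  P_R3 = (15 - 1.364)²/1300 = 0.143 W
P_total = P_R1 + P_R2 + P_R3 = 0.1798 W

Final answer: 0.1798 W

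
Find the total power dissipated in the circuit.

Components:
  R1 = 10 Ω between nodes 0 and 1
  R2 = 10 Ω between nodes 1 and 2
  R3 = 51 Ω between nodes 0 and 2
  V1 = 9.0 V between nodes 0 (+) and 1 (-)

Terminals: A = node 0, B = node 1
Nodal analysis, taking node 1 as the 0 V reference.
Source V1 fixes V_0 = 9 V.
KCL at each unknown node (sum of currents leaving = 0; resistances in Ω):
  Node 2: (V_2 - 0)/10 + (V_2 - 9)/51 = 0
Collecting terms: 0.1196 × V_2 = 0.1765  =>  V_2 = 1.475 V
Power in each resistor, P = (ΔV)²/R:
  P_R1 = (9 - 0)²/10 = 8.1 W
  P_R2 = (0 - 1.475)²/10 = 0.2177 W
  P_R3 = (9 - 1.475)²/51 = 1.11 W
P_total = P_R1 + P_R2 + P_R3 = 9.428 W

Final answer: 9.428 W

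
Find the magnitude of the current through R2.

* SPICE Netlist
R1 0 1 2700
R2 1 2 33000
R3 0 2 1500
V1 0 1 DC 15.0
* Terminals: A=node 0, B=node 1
Nodal analysis, taking node 1 as the 0 V reference.
Source V1 fixes V_0 = 15 V.
KCL at each unknown node (sum of currents leaving = 0; resistances in Ω):
  Node 2: (V_2 - 0)/33000 + (V_2 - 15)/1500 = 0
Collecting terms: 0.000697 × V_2 = 0.01  =>  V_2 = 14.35 V
I_R2 = (V_1 - V_2)/R2 = (0 - 14.35)/33000 = -0.0004348 A
|I_R2| = 0.0004348 A

Final answer: |I_R2| = 0.0004348 A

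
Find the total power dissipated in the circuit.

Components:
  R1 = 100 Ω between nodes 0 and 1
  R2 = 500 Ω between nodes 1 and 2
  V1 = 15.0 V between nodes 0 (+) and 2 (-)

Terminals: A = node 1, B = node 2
Nodal analysis, taking node 2 as the 0 V reference.
Source V1 fixes V_0 = 15 V.
KCL at each unknown node (sum of currents leaving = 0; resistances in Ω):
  Node 1: (V_1 - 15)/100 + (V_1 - 0)/500 = 0
Collecting terms: 0.012 × V_1 = 0.15  =>  V_1 = 12.5 V
Power in each resistor, P = (ΔV)²/R:
  P_R1 = (15 - 12.5)²/100 = 0.0625 W
  P_R2 = (12.5 - 0)²/500 = 0.3125 W
P_total = P_R1 + P_R2 = 0.375 W

Final answer: 0.375 W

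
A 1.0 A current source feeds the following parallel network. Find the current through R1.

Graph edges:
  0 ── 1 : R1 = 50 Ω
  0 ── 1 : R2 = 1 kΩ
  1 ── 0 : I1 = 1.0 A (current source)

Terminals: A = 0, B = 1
All resistors sit directly between nodes 0 and 1, so they are in parallel and share one voltage V; the full source current 1 A splits among them.
1/R_par = 1/50 + 1/1000 = 0.021 S  =>  R_par = 47.62 Ω
V = I × R_par = 1 × 47.62 = 47.62 V
I_R1 = V/R1 = 47.62/50 = 0.9524 A

Final answer: 0.9524 A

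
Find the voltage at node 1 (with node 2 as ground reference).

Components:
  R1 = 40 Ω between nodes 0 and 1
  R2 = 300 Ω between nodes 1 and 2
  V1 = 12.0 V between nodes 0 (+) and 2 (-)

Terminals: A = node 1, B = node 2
Nodal analysis, taking node 2 as the 0 V reference.
Source V1 fixes V_0 = 12 V.
KCL at each unknown node (sum of currents leaving = 0; resistances in Ω):
  Node 1: (V_1 - 12)/40 + (V_1 - 0)/300 = 0
Collecting terms: 0.02833 × V_1 = 0.3  =>  V_1 = 10.59 V
The requested potential is V_1 = 10.59 V.

Final answer: V_1 = 10.59 V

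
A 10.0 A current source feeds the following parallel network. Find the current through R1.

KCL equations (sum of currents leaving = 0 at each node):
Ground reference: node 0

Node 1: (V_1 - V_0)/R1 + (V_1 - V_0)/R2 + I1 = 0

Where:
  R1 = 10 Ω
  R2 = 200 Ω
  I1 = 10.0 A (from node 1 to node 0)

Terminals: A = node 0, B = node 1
All resistors sit directly between nodes 0 and 1, so they are in parallel and share one voltage V; the full source current 10 A splits among them.
1/R_par = 1/10 + 1/200 = 0.105 S  =>  R_par = 9.524 Ω
V = I × R_par = 10 × 9.524 = 95.24 V
I_R1 = V/R1 = 95.24/10 = 9.524 A

Final answer: 9.524 A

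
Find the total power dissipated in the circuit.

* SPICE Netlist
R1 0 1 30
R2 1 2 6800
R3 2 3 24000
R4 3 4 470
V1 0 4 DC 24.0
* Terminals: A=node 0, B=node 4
Nodal analysis, taking node 4 as the 0 V reference.
Source V1 fixes V_0 = 24 V.
KCL at each unknown node (sum of currents leaving = 0; resistances in Ω):
  Node 1: (V_1 - 24)/30 + (V_1 - V_2)/6800 = 0
  Node 2: (V_2 - V_1)/6800 + (V_2 - V_3)/24000 = 0
  Node 3: (V_3 - V_2)/24000 + (V_3 - 0)/470 = 0
Collecting terms (coefficients in siemens):
  0.03348·V_1 - 0.0001471·V_2 = 0.8
  0.0001887·V_2 - 0.0001471·V_1 - 0.00004167·V_3 = 0
  0.002169·V_3 - 0.00004167·V_2 = 0
Solving these 3 simultaneous equations (Gaussian elimination) gives:
  V_1 = 23.98 V, V_2 = 18.76 V, V_3 = 0.3604 V
Power in each resistor, P = (ΔV)²/R:
  P_R1 = (24 - 23.98)²/30 = 0.00001764 W
  P_R2 = (23.98 - 18.76)²/6800 = 0.003998 W
  P_R3 = (18.76 - 0.3604)²/24000 = 0.01411 W
  P_R4 = (0.3604 - 0)²/470 = 0.0002763 W
P_total = P_R1 + P_R2 + P_R3 + P_R4 = 0.0184 W

Final answer: 0.0184 W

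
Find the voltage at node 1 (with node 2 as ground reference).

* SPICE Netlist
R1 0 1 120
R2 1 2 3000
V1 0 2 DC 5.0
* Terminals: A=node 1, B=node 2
Nodal analysis, taking node 2 as the 0 V reference.
Source V1 fixes V_0 = 5 V.
KCL at each unknown node (sum of currents leaving = 0; resistances in Ω):
  Node 1: (V_1 - 5)/120 + (V_1 - 0)/3000 = 0
Collecting terms: 0.008667 × V_1 = 0.04167  =>  V_1 = 4.808 V
The requested potential is V_1 = 4.808 V.

Final answer: V_1 = 4.808 V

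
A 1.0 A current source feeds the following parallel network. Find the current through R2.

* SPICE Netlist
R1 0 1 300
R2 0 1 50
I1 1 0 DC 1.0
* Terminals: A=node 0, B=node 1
All resistors sit directly between nodes 0 and 1, so they are in parallel and share one voltage V; the full source current 1 A splits among them.
1/R_par = 1/300 + 1/50 = 0.02333 S  =>  R_par = 42.86 Ω
V = I × R_par = 1 × 42.86 = 42.86 V
I_R2 = V/R2 = 42.86/50 = 0.8571 A

Final answer: 0.8571 A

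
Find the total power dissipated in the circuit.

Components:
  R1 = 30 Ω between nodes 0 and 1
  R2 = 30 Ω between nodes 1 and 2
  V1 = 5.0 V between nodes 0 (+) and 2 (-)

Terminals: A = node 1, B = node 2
Nodal analysis, taking node 2 as the 0 V reference.
Source V1 fixes V_0 = 5 V.
KCL at each unknown node (sum of currents leaving = 0; resistances in Ω):
  Node 1: (V_1 - 5)/30 + (V_1 - 0)/30 = 0
Collecting terms: 0.06667 × V_1 = 0.1667  =>  V_1 = 2.5 V
Power in each resistor, P = (ΔV)²/R:
  P_R1 = (5 - 2.5)²/30 = 0.2083 W
  P_R2 = (2.5 - 0)²/30 = 0.2083 W
P_total = P_R1 + P_R2 = 0.4167 W

Final answer: 0.4167 W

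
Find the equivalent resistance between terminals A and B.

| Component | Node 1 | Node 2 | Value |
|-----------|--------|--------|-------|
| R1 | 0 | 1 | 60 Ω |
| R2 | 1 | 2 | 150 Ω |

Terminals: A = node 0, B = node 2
Reduce the network between node 0 (A) and node 2 (B) by series/parallel combination:
  Rs1 = R1 + R2 (series, joined only at node 1) = 60 + 150 = 210 Ω
R_eq = 210 Ω

Final answer: 210 Ω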